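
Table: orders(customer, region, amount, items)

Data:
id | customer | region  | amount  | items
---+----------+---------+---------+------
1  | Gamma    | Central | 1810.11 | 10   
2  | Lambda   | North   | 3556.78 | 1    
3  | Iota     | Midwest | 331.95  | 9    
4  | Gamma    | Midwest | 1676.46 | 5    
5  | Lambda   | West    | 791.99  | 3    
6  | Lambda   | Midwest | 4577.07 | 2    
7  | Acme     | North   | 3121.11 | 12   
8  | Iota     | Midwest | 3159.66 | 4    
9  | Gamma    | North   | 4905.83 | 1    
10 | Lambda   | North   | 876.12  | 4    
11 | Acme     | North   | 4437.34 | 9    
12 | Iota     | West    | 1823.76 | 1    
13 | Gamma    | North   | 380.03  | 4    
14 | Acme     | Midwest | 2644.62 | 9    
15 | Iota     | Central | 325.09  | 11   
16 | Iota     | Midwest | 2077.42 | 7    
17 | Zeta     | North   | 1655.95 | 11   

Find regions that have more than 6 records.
SELECT region, COUNT(*) as cnt
FROM orders
GROUP BY region
HAVING COUNT(*) > 6

Result:
  North: 7

Note: HAVING filters groups after aggregation, WHERE filters rows before.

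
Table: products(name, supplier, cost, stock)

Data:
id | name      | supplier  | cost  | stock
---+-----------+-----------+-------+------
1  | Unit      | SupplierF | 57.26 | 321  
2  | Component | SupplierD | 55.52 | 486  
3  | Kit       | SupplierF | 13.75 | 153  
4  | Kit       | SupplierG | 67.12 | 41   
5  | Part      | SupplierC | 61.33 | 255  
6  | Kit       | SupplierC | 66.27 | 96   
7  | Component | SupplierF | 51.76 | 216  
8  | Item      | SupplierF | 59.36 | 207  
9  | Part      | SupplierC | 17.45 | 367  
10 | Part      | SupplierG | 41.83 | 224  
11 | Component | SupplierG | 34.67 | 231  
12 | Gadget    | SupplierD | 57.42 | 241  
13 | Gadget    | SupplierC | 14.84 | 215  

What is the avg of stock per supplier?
SELECT supplier, AVG(stock) as result
FROM products
GROUP BY supplier

Result:
  SupplierC: 233.25
  SupplierD: 363.50
  SupplierF: 224.25
  SupplierG: 165.33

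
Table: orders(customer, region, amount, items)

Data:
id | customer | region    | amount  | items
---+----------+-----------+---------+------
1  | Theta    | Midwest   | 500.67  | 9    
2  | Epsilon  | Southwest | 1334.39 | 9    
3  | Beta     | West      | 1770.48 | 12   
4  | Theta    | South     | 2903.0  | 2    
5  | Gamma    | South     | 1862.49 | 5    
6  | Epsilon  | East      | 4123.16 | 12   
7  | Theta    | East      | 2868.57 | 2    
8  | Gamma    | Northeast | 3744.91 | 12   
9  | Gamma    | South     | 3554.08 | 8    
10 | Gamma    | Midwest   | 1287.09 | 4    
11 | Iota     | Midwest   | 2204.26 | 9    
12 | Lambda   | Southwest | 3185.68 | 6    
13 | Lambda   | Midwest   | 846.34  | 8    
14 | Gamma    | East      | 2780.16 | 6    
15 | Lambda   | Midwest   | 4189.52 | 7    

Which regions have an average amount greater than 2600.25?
SELECT region, AVG(amount)
FROM orders
GROUP BY region
HAVING AVG(amount) > 2600.25

Result:
  East: avg=3257.30
  Northeast: avg=3744.91
  South: avg=2773.19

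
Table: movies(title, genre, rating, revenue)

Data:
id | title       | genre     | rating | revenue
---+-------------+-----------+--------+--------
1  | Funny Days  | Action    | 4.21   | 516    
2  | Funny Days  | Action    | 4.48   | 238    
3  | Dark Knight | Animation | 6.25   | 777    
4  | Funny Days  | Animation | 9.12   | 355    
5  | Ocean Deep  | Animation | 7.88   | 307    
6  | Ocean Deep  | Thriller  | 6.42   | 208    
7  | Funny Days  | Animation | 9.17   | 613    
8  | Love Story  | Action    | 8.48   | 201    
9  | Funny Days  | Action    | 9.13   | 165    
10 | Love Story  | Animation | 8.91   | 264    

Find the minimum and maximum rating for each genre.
SELECT genre, MIN(rating), MAX(rating)
FROM movies
GROUP BY genre

Result:
  Action: min=4.21, max=9.13
  Animation: min=6.25, max=9.17
  Thriller: min=6.42, max=6.42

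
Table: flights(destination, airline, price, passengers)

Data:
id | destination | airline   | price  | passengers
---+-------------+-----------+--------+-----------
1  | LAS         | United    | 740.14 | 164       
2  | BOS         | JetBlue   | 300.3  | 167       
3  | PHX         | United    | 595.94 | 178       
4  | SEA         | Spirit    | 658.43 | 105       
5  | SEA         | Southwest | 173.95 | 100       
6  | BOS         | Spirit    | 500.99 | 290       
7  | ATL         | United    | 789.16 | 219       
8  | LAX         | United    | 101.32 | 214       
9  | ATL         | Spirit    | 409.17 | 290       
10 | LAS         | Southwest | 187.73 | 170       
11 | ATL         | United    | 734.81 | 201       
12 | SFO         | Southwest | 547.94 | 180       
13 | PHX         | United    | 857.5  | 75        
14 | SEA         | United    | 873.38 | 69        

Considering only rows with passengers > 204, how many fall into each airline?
SELECT airline, COUNT(*)
FROM flights
WHERE passengers > 204
GROUP BY airline

Note: WHERE filters rows before grouping.

Result:
  Spirit: 2
  United: 2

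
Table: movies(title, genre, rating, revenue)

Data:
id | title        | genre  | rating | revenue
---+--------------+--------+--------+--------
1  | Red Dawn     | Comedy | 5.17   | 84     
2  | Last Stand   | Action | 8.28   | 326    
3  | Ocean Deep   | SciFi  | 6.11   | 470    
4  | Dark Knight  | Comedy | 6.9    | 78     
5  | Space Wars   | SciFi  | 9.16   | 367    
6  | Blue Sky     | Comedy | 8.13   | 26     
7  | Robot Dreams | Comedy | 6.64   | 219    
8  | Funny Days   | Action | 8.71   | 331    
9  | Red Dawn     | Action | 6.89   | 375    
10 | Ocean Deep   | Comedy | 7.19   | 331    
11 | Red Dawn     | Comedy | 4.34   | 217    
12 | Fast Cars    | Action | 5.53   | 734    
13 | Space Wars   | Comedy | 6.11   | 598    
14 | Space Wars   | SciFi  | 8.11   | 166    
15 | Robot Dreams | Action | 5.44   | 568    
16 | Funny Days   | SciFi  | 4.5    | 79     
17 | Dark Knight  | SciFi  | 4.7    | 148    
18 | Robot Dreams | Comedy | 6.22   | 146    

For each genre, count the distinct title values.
SELECT genre, COUNT(DISTINCT title)
FROM movies
GROUP BY genre

Result:
  Action: 5 distinct
  Comedy: 6 distinct
  SciFi: 4 distinct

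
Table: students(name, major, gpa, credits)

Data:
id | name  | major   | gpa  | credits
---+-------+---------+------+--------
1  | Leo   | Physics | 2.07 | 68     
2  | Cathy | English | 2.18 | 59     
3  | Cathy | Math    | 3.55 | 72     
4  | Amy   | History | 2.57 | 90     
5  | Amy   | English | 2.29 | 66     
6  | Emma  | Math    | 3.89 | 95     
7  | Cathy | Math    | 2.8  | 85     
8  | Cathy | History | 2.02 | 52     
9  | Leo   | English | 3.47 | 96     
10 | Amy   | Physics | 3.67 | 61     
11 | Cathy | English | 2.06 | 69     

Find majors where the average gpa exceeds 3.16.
SELECT major, AVG(gpa)
FROM students
GROUP BY major
HAVING AVG(gpa) > 3.16

Result:
  Math: avg=3.41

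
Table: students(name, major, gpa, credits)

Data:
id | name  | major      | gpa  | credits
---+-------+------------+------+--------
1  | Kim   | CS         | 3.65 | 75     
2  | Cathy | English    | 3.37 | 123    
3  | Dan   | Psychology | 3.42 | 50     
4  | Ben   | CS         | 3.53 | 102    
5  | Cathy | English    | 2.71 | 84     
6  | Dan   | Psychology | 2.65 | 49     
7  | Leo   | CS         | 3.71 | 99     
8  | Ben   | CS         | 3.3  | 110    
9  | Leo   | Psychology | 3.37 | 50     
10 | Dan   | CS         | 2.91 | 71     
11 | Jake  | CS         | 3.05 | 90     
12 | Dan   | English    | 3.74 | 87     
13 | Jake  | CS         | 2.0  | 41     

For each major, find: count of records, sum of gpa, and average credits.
SELECT major,
       COUNT(*) as cnt,
       SUM(gpa) as total_gpa,
       AVG(credits) as avg_credits
FROM students
GROUP BY major

Result:
  CS: 7 records, 22.15 total gpa, 84.00 avg credits
  English: 3 records, 9.82 total gpa, 98.00 avg credits
  Psychology: 3 records, 9.44 total gpa, 49.67 avg credits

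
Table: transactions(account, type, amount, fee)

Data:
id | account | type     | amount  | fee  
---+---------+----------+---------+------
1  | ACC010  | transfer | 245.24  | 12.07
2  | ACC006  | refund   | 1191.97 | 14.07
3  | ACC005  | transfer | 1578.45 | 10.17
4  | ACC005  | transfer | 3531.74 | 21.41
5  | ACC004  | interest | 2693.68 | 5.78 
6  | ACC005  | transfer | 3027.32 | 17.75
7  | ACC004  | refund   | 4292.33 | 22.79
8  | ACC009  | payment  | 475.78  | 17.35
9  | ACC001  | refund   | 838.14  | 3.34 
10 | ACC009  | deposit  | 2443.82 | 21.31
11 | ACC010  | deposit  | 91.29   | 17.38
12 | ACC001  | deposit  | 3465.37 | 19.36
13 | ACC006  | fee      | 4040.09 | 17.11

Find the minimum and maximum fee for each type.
SELECT type, MIN(fee), MAX(fee)
FROM transactions
GROUP BY type

Result:
  deposit: min=17.38, max=21.31
  fee: min=17.11, max=17.11
  interest: min=5.78, max=5.78
  payment: min=17.35, max=17.35
  refund: min=3.34, max=22.79
  transfer: min=10.17, max=21.41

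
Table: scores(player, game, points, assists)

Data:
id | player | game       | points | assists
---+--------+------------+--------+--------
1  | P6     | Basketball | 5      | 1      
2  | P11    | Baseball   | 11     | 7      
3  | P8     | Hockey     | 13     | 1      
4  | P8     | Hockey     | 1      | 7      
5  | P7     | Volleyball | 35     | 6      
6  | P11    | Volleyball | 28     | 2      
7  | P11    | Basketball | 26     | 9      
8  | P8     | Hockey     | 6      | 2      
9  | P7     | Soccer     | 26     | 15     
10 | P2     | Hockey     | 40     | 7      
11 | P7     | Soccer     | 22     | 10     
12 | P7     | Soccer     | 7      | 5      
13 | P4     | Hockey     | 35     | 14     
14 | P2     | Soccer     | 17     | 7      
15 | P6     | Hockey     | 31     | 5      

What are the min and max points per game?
SELECT game, MIN(points), MAX(points)
FROM scores
GROUP BY game

Result:
  Baseball: min=11, max=11
  Basketball: min=5, max=26
  Hockey: min=1, max=40
  Soccer: min=7, max=26
  Volleyball: min=28, max=35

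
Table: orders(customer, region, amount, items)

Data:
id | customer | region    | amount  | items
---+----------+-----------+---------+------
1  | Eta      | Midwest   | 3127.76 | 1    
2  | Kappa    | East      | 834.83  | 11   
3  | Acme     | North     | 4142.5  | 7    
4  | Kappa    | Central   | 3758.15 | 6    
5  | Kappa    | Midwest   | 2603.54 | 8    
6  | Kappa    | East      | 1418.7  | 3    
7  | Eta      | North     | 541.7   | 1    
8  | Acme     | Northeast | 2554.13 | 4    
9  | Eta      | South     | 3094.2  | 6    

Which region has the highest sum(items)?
SELECT region, SUM(items) as val
FROM orders
GROUP BY region
ORDER BY val DESC
LIMIT 1

Result: East with sum(items) = 14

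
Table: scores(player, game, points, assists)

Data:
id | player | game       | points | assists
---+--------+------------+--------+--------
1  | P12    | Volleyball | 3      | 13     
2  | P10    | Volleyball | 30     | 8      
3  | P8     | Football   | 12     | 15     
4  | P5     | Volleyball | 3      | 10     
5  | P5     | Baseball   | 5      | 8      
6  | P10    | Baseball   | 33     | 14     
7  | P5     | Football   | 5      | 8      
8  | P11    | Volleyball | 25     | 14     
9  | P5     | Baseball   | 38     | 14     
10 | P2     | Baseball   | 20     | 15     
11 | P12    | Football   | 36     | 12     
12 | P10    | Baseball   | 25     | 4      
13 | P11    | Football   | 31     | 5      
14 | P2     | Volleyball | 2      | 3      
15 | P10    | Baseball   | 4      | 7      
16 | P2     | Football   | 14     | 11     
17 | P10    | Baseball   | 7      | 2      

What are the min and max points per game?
SELECT game, MIN(points), MAX(points)
FROM scores
GROUP BY game

Result:
  Baseball: min=4, max=38
  Football: min=5, max=36
  Volleyball: min=2, max=30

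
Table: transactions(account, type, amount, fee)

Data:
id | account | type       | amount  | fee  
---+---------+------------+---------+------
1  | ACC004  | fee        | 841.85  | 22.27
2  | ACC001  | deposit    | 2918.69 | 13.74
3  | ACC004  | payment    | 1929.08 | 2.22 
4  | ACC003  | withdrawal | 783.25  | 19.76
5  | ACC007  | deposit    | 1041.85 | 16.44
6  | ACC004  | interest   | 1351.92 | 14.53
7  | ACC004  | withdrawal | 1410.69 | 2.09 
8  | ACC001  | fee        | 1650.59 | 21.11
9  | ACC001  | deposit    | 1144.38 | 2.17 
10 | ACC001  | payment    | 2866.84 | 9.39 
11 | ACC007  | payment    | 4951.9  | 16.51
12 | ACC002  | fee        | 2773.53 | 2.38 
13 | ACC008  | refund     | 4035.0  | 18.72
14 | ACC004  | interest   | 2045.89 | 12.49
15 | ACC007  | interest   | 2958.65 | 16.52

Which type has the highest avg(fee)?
SELECT type, AVG(fee) as val
FROM transactions
GROUP BY type
ORDER BY val DESC
LIMIT 1

Result: refund with avg(fee) = 18.72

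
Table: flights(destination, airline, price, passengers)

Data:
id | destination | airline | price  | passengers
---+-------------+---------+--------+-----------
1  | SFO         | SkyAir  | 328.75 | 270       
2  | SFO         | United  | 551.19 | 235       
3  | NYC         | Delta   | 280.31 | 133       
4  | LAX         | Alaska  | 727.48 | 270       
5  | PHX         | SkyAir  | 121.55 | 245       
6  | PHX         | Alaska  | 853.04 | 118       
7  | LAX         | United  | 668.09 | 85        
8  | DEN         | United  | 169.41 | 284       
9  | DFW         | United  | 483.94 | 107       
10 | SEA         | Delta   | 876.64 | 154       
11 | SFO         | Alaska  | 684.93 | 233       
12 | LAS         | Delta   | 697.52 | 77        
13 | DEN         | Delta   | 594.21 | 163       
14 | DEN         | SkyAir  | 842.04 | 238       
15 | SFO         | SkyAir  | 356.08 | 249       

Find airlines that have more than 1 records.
SELECT airline, COUNT(*) as cnt
FROM flights
GROUP BY airline
HAVING COUNT(*) > 1

Result:
  Alaska: 3
  Delta: 4
  SkyAir: 4
  United: 4

Note: HAVING filters groups after aggregation, WHERE filters rows before.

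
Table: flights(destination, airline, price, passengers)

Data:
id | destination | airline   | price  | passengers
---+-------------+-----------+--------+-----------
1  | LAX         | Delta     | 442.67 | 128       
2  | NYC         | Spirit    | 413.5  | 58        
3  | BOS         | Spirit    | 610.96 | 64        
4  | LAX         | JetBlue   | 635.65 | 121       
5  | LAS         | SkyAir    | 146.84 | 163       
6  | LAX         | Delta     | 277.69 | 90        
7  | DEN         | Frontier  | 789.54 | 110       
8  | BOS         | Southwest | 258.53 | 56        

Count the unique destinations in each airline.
SELECT airline, COUNT(DISTINCT destination)
FROM flights
GROUP BY airline

Result:
  Delta: 1 distinct
  Frontier: 1 distinct
  JetBlue: 1 distinct
  SkyAir: 1 distinct
  Southwest: 1 distinct
  Spirit: 2 distinct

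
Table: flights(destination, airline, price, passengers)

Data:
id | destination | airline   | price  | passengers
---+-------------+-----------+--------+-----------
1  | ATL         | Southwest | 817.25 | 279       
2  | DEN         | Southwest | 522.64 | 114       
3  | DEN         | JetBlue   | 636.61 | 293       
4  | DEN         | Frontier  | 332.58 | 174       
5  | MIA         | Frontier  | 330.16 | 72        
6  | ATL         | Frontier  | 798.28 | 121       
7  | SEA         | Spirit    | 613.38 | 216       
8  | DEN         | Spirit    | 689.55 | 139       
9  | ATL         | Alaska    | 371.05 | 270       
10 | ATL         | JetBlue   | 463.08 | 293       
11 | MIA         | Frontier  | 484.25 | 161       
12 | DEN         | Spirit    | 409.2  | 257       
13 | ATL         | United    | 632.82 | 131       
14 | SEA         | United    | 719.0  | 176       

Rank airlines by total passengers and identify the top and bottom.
SELECT airline, SUM(passengers)
FROM flights
GROUP BY airline
ORDER BY SUM(passengers)

All groups:
  Alaska: 270
  United: 307
  Southwest: 393
  Frontier: 528
  JetBlue: 586
  Spirit: 612

Highest: Spirit (612)
Lowest: Alaska (270)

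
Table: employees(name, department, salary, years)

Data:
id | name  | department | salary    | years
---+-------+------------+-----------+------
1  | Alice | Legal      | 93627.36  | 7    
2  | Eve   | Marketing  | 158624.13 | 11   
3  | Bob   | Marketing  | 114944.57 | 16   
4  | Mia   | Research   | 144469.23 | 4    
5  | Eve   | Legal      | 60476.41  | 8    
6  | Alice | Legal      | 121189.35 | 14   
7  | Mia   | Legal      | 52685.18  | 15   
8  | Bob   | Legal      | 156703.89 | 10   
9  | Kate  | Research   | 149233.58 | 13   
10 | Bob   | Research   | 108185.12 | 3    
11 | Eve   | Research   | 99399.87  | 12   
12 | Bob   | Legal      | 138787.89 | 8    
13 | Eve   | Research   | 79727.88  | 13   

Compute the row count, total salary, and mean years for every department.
SELECT department,
       COUNT(*) as cnt,
       SUM(salary) as total_salary,
       AVG(years) as avg_years
FROM employees
GROUP BY department

Result:
  Legal: 6 records, 623470.08 total salary, 10.33 avg years
  Marketing: 2 records, 273568.70 total salary, 13.50 avg years
  Research: 5 records, 581015.68 total salary, 9.00 avg years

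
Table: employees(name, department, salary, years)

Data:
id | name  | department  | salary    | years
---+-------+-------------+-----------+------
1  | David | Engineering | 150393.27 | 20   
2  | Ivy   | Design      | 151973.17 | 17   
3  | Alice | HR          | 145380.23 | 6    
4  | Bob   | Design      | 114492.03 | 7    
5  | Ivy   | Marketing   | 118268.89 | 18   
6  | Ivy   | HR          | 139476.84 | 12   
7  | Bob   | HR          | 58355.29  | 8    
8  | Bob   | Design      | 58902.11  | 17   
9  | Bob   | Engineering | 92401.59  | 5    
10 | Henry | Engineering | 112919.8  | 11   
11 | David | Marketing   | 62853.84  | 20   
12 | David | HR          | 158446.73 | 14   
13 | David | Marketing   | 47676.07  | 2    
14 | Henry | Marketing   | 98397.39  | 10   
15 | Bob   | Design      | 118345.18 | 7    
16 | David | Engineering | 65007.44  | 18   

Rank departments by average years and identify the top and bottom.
SELECT department, AVG(years)
FROM employees
GROUP BY department
ORDER BY AVG(years)

All groups:
  HR: 10.00
  Design: 12.00
  Marketing: 12.50
  Engineering: 13.50

Highest: Engineering (13.50)
Lowest: HR (10.00)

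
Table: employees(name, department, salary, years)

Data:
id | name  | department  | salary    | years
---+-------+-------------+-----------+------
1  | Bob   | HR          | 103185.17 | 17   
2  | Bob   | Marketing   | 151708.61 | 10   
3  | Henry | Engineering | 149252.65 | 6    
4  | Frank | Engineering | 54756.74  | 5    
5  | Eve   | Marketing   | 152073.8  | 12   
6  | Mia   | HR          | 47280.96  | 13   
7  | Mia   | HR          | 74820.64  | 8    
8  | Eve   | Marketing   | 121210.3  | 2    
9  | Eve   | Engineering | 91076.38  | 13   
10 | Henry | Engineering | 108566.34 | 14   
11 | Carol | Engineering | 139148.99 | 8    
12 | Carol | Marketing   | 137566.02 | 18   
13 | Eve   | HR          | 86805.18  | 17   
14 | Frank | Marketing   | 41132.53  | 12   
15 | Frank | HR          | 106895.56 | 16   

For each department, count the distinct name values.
SELECT department, COUNT(DISTINCT name)
FROM employees
GROUP BY department

Result:
  Engineering: 4 distinct
  HR: 4 distinct
  Marketing: 4 distinct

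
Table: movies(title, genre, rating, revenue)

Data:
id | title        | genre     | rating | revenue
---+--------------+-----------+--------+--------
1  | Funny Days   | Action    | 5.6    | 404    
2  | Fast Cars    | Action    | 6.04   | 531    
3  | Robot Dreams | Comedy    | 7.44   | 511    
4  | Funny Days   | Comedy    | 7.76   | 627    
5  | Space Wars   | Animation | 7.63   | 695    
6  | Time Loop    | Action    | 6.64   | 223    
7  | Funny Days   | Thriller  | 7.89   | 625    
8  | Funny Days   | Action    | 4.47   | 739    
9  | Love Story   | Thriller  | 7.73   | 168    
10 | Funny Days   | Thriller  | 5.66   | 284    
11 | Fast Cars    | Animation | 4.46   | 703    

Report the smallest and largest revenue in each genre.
SELECT genre, MIN(revenue), MAX(revenue)
FROM movies
GROUP BY genre

Result:
  Action: min=223, max=739
  Animation: min=695, max=703
  Comedy: min=511, max=627
  Thriller: min=168, max=625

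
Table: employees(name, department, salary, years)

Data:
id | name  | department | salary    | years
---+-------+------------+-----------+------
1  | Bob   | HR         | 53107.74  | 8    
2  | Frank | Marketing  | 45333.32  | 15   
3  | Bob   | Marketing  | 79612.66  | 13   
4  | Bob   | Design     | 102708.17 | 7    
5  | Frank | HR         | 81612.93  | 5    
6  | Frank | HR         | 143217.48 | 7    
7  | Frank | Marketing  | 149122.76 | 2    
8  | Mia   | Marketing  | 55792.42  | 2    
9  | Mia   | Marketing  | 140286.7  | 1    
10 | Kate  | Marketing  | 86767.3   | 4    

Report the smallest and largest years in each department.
SELECT department, MIN(years), MAX(years)
FROM employees
GROUP BY department

Result:
  Design: min=7, max=7
  HR: min=5, max=8
  Marketing: min=1, max=15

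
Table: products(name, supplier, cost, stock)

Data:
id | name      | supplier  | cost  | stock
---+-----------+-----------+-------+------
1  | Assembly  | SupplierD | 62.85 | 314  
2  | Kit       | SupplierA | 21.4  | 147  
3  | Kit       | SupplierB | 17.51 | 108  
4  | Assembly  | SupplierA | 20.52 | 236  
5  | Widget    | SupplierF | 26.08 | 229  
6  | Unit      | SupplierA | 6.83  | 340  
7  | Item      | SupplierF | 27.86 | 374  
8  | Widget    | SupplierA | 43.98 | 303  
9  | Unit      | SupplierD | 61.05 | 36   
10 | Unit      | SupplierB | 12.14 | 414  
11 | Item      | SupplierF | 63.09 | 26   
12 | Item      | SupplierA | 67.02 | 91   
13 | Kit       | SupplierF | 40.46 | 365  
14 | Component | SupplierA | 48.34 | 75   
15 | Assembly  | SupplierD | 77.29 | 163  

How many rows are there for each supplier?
SELECT supplier, COUNT(*) as count
FROM products
GROUP BY supplier

Result:
  SupplierA: 6
  SupplierB: 2
  SupplierD: 3
  SupplierF: 4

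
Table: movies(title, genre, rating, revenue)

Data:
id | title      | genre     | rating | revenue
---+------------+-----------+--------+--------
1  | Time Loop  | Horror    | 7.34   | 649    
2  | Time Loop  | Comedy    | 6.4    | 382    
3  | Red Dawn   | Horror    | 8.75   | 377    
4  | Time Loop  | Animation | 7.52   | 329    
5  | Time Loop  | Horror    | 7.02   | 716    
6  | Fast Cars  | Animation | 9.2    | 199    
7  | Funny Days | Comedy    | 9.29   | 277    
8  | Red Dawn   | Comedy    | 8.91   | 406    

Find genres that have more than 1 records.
SELECT genre, COUNT(*) as cnt
FROM movies
GROUP BY genre
HAVING COUNT(*) > 1

Result:
  Animation: 2
  Comedy: 3
  Horror: 3

Note: HAVING filters groups after aggregation, WHERE filters rows before.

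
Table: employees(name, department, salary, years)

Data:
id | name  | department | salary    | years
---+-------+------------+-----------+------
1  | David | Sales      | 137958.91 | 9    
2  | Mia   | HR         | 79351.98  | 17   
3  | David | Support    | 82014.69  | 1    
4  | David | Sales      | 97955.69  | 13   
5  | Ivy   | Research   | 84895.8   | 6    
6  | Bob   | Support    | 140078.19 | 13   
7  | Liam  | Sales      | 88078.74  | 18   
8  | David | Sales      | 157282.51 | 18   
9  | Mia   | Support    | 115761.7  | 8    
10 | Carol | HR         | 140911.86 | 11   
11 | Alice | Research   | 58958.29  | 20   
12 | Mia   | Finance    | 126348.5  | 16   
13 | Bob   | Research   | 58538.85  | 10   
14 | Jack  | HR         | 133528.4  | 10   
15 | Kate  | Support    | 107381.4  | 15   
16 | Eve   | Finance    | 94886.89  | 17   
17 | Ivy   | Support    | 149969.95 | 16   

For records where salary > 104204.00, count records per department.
SELECT department, COUNT(*)
FROM employees
WHERE salary > 104204.00
GROUP BY department

Note: WHERE filters rows before grouping.

Result:
  Finance: 1
  HR: 2
  Sales: 2
  Support: 4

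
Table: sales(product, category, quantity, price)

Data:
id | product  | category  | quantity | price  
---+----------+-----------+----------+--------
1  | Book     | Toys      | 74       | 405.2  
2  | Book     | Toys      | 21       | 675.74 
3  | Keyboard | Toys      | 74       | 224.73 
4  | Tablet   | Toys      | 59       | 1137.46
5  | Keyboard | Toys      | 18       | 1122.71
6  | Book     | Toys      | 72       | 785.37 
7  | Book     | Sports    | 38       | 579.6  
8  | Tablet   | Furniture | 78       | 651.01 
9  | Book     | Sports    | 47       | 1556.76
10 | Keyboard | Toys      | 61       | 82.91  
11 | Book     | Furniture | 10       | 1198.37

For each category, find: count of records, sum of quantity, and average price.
SELECT category,
       COUNT(*) as cnt,
       SUM(quantity) as total_quantity,
       AVG(price) as avg_price
FROM sales
GROUP BY category

Result:
  Furniture: 2 records, 88 total quantity, 924.69 avg price
  Sports: 2 records, 85 total quantity, 1068.18 avg price
  Toys: 7 records, 379 total quantity, 633.45 avg price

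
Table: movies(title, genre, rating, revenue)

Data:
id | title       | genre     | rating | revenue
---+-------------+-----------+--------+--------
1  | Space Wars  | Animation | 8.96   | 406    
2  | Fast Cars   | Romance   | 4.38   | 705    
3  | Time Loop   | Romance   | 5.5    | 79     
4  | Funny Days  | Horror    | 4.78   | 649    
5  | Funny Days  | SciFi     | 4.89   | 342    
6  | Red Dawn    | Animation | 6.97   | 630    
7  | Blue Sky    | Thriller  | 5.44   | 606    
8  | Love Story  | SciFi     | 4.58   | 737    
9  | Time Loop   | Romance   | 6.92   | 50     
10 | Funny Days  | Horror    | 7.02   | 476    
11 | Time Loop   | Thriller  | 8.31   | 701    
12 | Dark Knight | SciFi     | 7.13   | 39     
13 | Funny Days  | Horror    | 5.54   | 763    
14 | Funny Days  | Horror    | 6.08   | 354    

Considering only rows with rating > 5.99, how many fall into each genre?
SELECT genre, COUNT(*)
FROM movies
WHERE rating > 5.99
GROUP BY genre

Note: WHERE filters rows before grouping.

Result:
  Animation: 2
  Horror: 2
  Romance: 1
  SciFi: 1
  Thriller: 1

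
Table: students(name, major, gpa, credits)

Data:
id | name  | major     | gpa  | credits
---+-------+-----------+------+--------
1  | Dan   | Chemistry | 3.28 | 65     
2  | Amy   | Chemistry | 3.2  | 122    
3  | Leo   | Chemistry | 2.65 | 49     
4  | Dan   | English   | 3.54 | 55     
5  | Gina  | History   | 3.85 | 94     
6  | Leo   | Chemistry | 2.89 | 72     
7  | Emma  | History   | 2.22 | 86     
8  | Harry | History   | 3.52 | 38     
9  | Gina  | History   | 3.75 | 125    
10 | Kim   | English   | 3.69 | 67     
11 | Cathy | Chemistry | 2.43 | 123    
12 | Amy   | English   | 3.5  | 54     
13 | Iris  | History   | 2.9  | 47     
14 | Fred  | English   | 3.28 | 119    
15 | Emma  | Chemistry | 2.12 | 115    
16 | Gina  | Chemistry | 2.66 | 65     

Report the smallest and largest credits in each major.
SELECT major, MIN(credits), MAX(credits)
FROM students
GROUP BY major

Result:
  Chemistry: min=49, max=123
  English: min=54, max=119
  History: min=38, max=125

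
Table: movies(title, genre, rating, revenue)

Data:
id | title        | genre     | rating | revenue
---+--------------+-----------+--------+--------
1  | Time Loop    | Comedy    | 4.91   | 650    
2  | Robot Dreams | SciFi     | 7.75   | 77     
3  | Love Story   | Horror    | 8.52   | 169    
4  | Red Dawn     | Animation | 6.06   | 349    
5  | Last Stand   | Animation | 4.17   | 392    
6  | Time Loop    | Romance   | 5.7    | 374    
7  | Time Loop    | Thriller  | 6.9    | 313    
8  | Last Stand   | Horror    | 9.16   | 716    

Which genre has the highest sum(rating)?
SELECT genre, SUM(rating) as val
FROM movies
GROUP BY genre
ORDER BY val DESC
LIMIT 1

Result: Horror with sum(rating) = 17.68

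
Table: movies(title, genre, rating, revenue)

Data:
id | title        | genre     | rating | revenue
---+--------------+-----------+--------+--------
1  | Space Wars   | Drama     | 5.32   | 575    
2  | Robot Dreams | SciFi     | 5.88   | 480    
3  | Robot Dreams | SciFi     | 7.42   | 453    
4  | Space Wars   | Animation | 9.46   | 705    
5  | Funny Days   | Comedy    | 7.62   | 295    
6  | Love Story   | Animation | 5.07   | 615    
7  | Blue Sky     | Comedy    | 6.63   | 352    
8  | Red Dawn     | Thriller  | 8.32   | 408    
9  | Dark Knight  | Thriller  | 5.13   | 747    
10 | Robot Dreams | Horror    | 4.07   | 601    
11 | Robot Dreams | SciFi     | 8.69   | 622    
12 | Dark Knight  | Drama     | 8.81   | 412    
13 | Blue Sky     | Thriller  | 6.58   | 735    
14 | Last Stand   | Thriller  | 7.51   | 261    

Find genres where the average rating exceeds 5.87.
SELECT genre, AVG(rating)
FROM movies
GROUP BY genre
HAVING AVG(rating) > 5.87

Result:
  Animation: avg=7.27
  Comedy: avg=7.13
  Drama: avg=7.07
  SciFi: avg=7.33
  Thriller: avg=6.89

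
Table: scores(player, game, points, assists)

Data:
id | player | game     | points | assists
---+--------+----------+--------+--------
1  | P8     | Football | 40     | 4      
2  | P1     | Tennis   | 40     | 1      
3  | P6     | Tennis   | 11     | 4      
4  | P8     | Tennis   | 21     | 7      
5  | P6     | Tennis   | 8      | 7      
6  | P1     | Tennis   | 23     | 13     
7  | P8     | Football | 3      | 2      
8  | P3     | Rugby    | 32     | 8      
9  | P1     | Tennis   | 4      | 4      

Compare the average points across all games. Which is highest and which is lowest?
SELECT game, AVG(points)
FROM scores
GROUP BY game
ORDER BY AVG(points)

All groups:
  Tennis: 17.83
  Football: 21.50
  Rugby: 32.00

Highest: Rugby (32.00)
Lowest: Tennis (17.83)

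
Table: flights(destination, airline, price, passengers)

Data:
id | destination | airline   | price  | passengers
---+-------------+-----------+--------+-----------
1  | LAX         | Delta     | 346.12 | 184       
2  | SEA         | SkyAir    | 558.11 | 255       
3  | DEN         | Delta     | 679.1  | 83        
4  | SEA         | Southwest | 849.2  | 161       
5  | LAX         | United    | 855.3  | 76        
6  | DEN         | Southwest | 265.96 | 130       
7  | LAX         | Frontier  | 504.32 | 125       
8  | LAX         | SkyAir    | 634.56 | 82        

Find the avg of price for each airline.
SELECT airline, AVG(price) as result
FROM flights
GROUP BY airline

Result:
  Delta: 512.61
  Frontier: 504.32
  SkyAir: 596.34
  Southwest: 557.58
  United: 855.30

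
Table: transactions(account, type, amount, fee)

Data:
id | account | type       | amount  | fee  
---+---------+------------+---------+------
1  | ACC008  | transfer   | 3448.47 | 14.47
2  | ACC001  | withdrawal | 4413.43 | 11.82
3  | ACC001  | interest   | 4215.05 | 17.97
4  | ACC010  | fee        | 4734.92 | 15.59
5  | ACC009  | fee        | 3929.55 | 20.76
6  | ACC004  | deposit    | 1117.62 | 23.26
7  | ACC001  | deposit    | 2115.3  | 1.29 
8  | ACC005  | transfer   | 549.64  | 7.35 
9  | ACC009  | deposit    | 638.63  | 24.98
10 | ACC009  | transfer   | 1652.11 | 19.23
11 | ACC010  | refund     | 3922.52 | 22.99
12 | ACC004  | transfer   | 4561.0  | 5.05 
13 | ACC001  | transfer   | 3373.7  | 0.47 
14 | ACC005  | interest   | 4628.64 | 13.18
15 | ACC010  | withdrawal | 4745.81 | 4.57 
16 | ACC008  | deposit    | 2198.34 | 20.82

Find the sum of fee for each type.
SELECT type, SUM(fee) as result
FROM transactions
GROUP BY type

Result:
  deposit: 70.35
  fee: 36.35
  interest: 31.15
  refund: 22.99
  transfer: 46.57
  withdrawal: 16.39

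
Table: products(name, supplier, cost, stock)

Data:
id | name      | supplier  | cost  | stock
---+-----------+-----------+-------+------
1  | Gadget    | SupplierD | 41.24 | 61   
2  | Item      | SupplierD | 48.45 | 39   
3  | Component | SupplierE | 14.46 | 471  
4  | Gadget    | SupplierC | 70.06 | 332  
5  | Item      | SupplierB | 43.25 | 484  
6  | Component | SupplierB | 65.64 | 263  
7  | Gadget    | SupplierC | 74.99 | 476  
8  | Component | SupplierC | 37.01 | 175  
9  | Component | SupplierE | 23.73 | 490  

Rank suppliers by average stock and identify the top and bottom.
SELECT supplier, AVG(stock)
FROM products
GROUP BY supplier
ORDER BY AVG(stock)

All groups:
  SupplierD: 50.00
  SupplierC: 327.67
  SupplierB: 373.50
  SupplierE: 480.50

Highest: SupplierE (480.50)
Lowest: SupplierD (50.00)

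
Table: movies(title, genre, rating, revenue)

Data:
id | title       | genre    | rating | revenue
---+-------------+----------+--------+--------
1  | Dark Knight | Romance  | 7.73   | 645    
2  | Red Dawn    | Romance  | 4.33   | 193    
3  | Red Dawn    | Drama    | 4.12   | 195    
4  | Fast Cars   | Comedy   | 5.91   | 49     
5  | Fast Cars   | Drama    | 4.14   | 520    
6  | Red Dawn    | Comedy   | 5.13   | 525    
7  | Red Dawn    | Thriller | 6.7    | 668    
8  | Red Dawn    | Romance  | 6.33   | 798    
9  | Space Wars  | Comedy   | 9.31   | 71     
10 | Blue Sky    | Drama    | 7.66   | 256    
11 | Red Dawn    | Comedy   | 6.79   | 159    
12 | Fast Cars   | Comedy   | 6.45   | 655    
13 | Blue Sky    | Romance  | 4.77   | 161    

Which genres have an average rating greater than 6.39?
SELECT genre, AVG(rating)
FROM movies
GROUP BY genre
HAVING AVG(rating) > 6.39

Result:
  Comedy: avg=6.72
  Thriller: avg=6.70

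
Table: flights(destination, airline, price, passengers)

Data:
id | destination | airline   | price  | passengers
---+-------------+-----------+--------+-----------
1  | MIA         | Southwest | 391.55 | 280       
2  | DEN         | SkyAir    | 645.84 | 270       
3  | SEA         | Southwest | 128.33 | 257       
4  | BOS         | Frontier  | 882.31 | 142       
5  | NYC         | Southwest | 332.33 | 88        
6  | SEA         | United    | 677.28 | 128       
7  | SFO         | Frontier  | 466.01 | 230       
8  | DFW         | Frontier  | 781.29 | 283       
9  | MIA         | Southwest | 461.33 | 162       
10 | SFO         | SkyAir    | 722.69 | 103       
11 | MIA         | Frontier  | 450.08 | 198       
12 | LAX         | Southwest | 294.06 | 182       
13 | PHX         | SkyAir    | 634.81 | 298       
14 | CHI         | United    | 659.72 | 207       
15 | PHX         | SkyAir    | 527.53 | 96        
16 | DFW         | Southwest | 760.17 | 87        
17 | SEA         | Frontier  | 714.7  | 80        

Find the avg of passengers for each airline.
SELECT airline, AVG(passengers) as result
FROM flights
GROUP BY airline

Result:
  Frontier: 186.60
  SkyAir: 191.75
  Southwest: 176.00
  United: 167.50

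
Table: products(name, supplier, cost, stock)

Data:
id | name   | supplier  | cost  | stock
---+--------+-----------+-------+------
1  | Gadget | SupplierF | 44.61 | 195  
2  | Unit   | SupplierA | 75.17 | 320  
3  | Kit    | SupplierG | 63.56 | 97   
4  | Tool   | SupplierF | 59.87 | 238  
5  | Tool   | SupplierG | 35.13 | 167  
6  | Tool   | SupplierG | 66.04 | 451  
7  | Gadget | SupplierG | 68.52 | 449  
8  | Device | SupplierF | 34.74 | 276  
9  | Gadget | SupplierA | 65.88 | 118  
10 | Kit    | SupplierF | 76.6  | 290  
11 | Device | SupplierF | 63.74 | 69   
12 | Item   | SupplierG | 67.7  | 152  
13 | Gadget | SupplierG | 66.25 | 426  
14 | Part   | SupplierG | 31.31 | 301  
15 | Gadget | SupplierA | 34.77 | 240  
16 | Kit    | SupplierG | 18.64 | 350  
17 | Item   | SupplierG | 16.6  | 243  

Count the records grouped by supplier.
SELECT supplier, COUNT(*) as count
FROM products
GROUP BY supplier

Result:
  SupplierA: 3
  SupplierF: 5
  SupplierG: 9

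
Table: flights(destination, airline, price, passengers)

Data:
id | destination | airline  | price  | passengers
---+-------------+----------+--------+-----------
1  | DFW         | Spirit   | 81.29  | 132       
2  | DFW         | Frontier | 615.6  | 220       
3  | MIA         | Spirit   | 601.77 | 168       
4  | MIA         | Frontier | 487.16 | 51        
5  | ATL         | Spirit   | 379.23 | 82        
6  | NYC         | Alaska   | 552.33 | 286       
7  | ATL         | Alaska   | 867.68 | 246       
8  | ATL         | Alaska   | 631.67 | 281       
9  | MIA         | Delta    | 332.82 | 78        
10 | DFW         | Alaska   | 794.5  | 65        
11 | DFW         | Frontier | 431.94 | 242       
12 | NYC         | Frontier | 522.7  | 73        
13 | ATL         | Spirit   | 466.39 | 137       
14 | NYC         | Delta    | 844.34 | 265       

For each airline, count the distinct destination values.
SELECT airline, COUNT(DISTINCT destination)
FROM flights
GROUP BY airline

Result:
  Alaska: 3 distinct
  Delta: 2 distinct
  Frontier: 3 distinct
  Spirit: 3 distinct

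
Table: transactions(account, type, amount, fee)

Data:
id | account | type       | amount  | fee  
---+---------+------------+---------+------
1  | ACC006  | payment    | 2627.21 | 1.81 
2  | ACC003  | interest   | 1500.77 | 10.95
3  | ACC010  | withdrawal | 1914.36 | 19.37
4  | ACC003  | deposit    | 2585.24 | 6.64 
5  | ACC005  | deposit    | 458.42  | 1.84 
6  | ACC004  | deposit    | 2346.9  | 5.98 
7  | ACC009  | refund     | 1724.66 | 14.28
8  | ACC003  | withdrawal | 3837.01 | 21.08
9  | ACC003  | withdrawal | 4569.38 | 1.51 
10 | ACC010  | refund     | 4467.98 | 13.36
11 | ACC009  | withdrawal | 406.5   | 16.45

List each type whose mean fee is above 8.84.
SELECT type, AVG(fee)
FROM transactions
GROUP BY type
HAVING AVG(fee) > 8.84

Result:
  interest: avg=10.95
  refund: avg=13.82
  withdrawal: avg=14.60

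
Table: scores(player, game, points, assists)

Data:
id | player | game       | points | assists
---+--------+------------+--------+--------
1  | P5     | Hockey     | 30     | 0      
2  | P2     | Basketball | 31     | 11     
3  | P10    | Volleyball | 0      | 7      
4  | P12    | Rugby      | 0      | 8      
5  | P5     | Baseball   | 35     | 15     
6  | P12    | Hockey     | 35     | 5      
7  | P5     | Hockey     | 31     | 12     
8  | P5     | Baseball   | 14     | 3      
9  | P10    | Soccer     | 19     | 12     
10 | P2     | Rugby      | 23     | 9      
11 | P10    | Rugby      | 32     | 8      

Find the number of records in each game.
SELECT game, COUNT(*) as count
FROM scores
GROUP BY game

Result:
  Baseball: 2
  Basketball: 1
  Hockey: 3
  Rugby: 3
  Soccer: 1
  Volleyball: 1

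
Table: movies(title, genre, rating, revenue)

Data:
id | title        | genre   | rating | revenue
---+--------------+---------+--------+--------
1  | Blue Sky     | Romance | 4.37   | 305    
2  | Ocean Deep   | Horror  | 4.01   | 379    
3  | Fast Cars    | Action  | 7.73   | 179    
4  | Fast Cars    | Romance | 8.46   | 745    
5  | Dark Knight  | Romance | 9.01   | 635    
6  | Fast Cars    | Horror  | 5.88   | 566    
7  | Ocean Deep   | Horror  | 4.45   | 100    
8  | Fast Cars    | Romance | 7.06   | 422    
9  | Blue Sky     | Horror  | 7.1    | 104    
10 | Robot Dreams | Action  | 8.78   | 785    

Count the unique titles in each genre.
SELECT genre, COUNT(DISTINCT title)
FROM movies
GROUP BY genre

Result:
  Action: 2 distinct
  Horror: 3 distinct
  Romance: 3 distinct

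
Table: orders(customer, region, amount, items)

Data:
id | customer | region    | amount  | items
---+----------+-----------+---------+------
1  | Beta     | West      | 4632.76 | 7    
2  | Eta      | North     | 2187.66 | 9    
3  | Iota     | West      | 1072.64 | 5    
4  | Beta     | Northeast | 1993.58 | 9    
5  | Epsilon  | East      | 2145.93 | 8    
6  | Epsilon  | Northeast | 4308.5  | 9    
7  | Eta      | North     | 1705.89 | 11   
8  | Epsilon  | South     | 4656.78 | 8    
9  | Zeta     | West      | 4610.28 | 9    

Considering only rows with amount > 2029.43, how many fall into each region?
SELECT region, COUNT(*)
FROM orders
WHERE amount > 2029.43
GROUP BY region

Note: WHERE filters rows before grouping.

Result:
  East: 1
  North: 1
  Northeast: 1
  South: 1
  West: 2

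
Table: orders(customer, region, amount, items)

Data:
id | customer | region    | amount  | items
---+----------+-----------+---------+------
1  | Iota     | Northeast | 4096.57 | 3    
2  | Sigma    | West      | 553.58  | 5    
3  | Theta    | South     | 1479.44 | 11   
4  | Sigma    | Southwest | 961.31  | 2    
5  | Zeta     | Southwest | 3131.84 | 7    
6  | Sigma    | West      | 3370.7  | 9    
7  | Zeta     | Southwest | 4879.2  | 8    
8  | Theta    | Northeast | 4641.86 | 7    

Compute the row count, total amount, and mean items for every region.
SELECT region,
       COUNT(*) as cnt,
       SUM(amount) as total_amount,
       AVG(items) as avg_items
FROM orders
GROUP BY region

Result:
  Northeast: 2 records, 8738.43 total amount, 5.00 avg items
  South: 1 records, 1479.44 total amount, 11.00 avg items
  Southwest: 3 records, 8972.35 total amount, 5.67 avg items
  West: 2 records, 3924.28 total amount, 7.00 avg items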